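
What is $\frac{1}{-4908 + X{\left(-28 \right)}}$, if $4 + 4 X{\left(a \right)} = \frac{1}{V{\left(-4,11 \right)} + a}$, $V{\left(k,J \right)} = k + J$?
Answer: $- \frac{84}{412357} \approx -0.00020371$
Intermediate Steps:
$V{\left(k,J \right)} = J + k$
$X{\left(a \right)} = -1 + \frac{1}{4 \left(7 + a\right)}$ ($X{\left(a \right)} = -1 + \frac{1}{4 \left(\left(11 - 4\right) + a\right)} = -1 + \frac{1}{4 \left(7 + a\right)}$)
$\frac{1}{-4908 + X{\left(-28 \right)}} = \frac{1}{-4908 + \frac{- \frac{27}{4} - -28}{7 - 28}} = \frac{1}{-4908 + \frac{- \frac{27}{4} + 28}{-21}} = \frac{1}{-4908 - \frac{85}{84}} = \frac{1}{- \frac{412357}{84}} = - \frac{84}{412357}$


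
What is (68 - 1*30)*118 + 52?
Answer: 4536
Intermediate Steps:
(68 - 1*30)*118 + 52 = (68 - 30)*118 + 52 = 38*118 + 52 = 4484 + 52 = 4536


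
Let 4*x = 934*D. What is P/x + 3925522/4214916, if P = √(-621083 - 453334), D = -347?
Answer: 1962761/2107458 - 2*I*√1074417/162049 ≈ 0.93134 - 0.012793*I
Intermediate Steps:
x = -162049/2 (x = (934*(-347))/4 = (¼)*(-324098) = -162049/2 ≈ -81025.)
P = I*√1074417 (P = √(-1074417) = I*√1074417 ≈ 1036.5*I)
P/x + 3925522/4214916 = (I*√1074417)/(-162049/2) + 3925522/4214916 = (I*√1074417)*(-2/162049) + 3925522*(1/4214916) = -2*I*√1074417/162049 + 1962761/2107458 = 1962761/2107458 - 2*I*√1074417/162049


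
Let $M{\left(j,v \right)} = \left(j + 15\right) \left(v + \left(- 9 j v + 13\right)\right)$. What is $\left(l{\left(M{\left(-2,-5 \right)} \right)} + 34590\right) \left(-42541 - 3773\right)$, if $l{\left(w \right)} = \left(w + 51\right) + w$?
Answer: $-1505621826$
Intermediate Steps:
$M{\left(j,v \right)} = \left(15 + j\right) \left(13 + v - 9 j v\right)$ ($M{\left(j,v \right)} = \left(15 + j\right) \left(v - \left(-13 + 9 j v\right)\right) = \left(15 + j\right) \left(13 + v - 9 j v\right)$)
$l{\left(w \right)} = 51 + 2 w$ ($l{\left(w \right)} = \left(51 + w\right) + w = 51 + 2 w$)
$\left(l{\left(M{\left(-2,-5 \right)} \right)} + 34590\right) \left(-42541 - 3773\right) = \left(\left(51 + 2 \left(195 + 13 \left(-2\right) + 15 \left(-5\right) - \left(-268\right) \left(-5\right) - - 45 \left(-2\right)^{2}\right)\right) + 34590\right) \left(-42541 - 3773\right) = \left(\left(51 + 2 \left(195 - 26 - 75 - 1340 - \left(-45\right) 4\right)\right) + 34590\right) \left(-46314\right) = \left(\left(51 + 2 \left(195 - 26 - 75 - 1340 + 180\right)\right) + 34590\right) \left(-46314\right) = \left(\left(51 + 2 \left(-1066\right)\right) + 34590\right) \left(-46314\right) = \left(\left(51 - 2132\right) + 34590\right) \left(-46314\right) = \left(-2081 + 34590\right) \left(-46314\right) = 32509 \left(-46314\right) = -1505621826$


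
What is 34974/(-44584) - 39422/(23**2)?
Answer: -38610689/512716 ≈ -75.306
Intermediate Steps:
34974/(-44584) - 39422/(23**2) = 34974*(-1/44584) - 39422/529 = -17487/22292 - 39422*1/529 = -17487/22292 - 1714/23 = -38610689/512716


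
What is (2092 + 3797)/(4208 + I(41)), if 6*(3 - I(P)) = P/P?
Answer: 35334/25265 ≈ 1.3985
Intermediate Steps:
I(P) = 17/6 (I(P) = 3 - P/(6*P) = 3 - 1/6*1 = 3 - 1/6 = 17/6)
(2092 + 3797)/(4208 + I(41)) = (2092 + 3797)/(4208 + 17/6) = 5889/(25265/6) = 5889*(6/25265) = 35334/25265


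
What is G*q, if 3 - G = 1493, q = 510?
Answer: -759900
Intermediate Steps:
G = -1490 (G = 3 - 1*1493 = 3 - 1493 = -1490)
G*q = -1490*510 = -759900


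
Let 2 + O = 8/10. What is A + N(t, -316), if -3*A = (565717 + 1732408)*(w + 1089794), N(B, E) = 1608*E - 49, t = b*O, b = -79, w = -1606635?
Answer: 1187763698594/3 ≈ 3.9592e+11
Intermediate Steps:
O = -6/5 (O = -2 + 8/10 = -2 + 8*(⅒) = -2 + ⅘ = -6/5 ≈ -1.2000)
t = 474/5 (t = -79*(-6/5) = 474/5 ≈ 94.800)
N(B, E) = -49 + 1608*E
A = 1187765223125/3 (A = -(565717 + 1732408)*(-1606635 + 1089794)/3 = -2298125*(-516841)/3 = -⅓*(-1187765223125) = 1187765223125/3 ≈ 3.9592e+11)
A + N(t, -316) = 1187765223125/3 + (-49 + 1608*(-316)) = 1187765223125/3 + (-49 - 508128) = 1187765223125/3 - 508177 = 1187763698594/3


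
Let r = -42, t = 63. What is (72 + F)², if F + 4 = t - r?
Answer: 29929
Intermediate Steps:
F = 101 (F = -4 + (63 - 1*(-42)) = -4 + (63 + 42) = -4 + 105 = 101)
(72 + F)² = (72 + 101)² = 173² = 29929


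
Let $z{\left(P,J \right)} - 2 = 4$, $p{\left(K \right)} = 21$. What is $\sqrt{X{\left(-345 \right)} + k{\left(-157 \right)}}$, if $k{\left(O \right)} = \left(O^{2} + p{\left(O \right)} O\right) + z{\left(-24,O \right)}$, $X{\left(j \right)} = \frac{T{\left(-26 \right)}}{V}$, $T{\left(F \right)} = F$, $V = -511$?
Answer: $\frac{2 \sqrt{1394258901}}{511} \approx 146.14$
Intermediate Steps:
$z{\left(P,J \right)} = 6$ ($z{\left(P,J \right)} = 2 + 4 = 6$)
$X{\left(j \right)} = \frac{26}{511}$ ($X{\left(j \right)} = - \frac{26}{-511} = \left(-26\right) \left(- \frac{1}{511}\right) = \frac{26}{511}$)
$k{\left(O \right)} = 6 + O^{2} + 21 O$ ($k{\left(O \right)} = \left(O^{2} + 21 O\right) + 6 = 6 + O^{2} + 21 O$)
$\sqrt{X{\left(-345 \right)} + k{\left(-157 \right)}} = \sqrt{\frac{26}{511} + \left(6 + \left(-157\right)^{2} + 21 \left(-157\right)\right)} = \sqrt{\frac{26}{511} + \left(6 + 24649 - 3297\right)} = \sqrt{\frac{26}{511} + 21358} = \sqrt{\frac{10913964}{511}} = \frac{2 \sqrt{1394258901}}{511}$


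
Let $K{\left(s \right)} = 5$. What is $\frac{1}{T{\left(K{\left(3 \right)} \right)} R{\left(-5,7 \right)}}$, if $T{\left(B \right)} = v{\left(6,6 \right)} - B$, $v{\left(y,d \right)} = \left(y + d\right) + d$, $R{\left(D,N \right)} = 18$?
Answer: $\frac{1}{234} \approx 0.0042735$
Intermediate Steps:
$v{\left(y,d \right)} = y + 2 d$ ($v{\left(y,d \right)} = \left(d + y\right) + d = y + 2 d$)
$T{\left(B \right)} = 18 - B$ ($T{\left(B \right)} = \left(6 + 2 \cdot 6\right) - B = \left(6 + 12\right) - B = 18 - B$)
$\frac{1}{T{\left(K{\left(3 \right)} \right)} R{\left(-5,7 \right)}} = \frac{1}{\left(18 - 5\right) 18} = \frac{1}{18 - 5} \cdot \frac{1}{18} = \frac{1}{13} \cdot \frac{1}{18} = \frac{1}{234}$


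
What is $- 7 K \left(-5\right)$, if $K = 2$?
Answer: $70$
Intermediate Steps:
$- 7 K \left(-5\right) = \left(-7\right) 2 \left(-5\right) = \left(-14\right) \left(-5\right) = 70$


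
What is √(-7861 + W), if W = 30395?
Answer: √22534 ≈ 150.11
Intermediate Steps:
√(-7861 + W) = √(-7861 + 30395) = √22534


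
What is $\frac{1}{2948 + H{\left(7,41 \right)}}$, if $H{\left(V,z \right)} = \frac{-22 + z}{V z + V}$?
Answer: $\frac{294}{866731} \approx 0.00033921$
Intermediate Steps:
$H{\left(V,z \right)} = \frac{-22 + z}{V + V z}$
$\frac{1}{2948 + H{\left(7,41 \right)}} = \frac{1}{2948 + \frac{-22 + 41}{7 \left(1 + 41\right)}} = \frac{1}{2948 + \frac{1}{7} \cdot \frac{1}{42} \cdot 19} = \frac{1}{2948 + \frac{19}{294}} = \frac{1}{\frac{866731}{294}} = \frac{294}{866731}$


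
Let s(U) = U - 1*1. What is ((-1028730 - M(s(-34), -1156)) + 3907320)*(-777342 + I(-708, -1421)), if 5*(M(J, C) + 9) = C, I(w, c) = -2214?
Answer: -11221046776956/5 ≈ -2.2442e+12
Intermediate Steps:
s(U) = -1 + U (s(U) = U - 1 = -1 + U)
M(J, C) = -9 + C/5
((-1028730 - M(s(-34), -1156)) + 3907320)*(-777342 + I(-708, -1421)) = ((-1028730 - (-9 + (1/5)*(-1156))) + 3907320)*(-777342 - 2214) = ((-1028730 - (-9 - 1156/5)) + 3907320)*(-779556) = ((-1028730 - 1*(-1201/5)) + 3907320)*(-779556) = ((-1028730 + 1201/5) + 3907320)*(-779556) = (-5142449/5 + 3907320)*(-779556) = (14394151/5)*(-779556) = -11221046776956/5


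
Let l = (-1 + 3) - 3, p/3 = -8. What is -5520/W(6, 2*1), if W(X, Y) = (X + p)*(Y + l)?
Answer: 920/3 ≈ 306.67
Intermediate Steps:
p = -24 (p = 3*(-8) = -24)
l = -1 (l = 2 - 3 = -1)
W(X, Y) = (-1 + Y)*(-24 + X) (W(X, Y) = (X - 24)*(Y - 1) = (-24 + X)*(-1 + Y) = (-1 + Y)*(-24 + X))
-5520/W(6, 2*1) = -5520/(24 - 1*6 - 48 + 6*(2*1)) = -5520/(24 - 6 - 24*2 + 6*2) = -5520/(24 - 6 - 48 + 12) = -5520/(-18) = -5520*(-1)/18 = -80*(-23/6) = 920/3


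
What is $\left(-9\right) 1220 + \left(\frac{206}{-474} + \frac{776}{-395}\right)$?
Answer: $- \frac{13014143}{1185} \approx -10982.0$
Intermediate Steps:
$\left(-9\right) 1220 + \left(\frac{206}{-474} + \frac{776}{-395}\right) = -10980 + \left(206 \left(- \frac{1}{474}\right) + 776 \left(- \frac{1}{395}\right)\right) = -10980 - \frac{2843}{1185} = - \frac{13014143}{1185}$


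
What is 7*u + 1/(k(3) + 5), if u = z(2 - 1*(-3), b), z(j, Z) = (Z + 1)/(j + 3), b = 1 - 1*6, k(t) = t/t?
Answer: -10/3 ≈ -3.3333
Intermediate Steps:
k(t) = 1
b = -5 (b = 1 - 6 = -5)
z(j, Z) = (1 + Z)/(3 + j)
u = -½ (u = (1 - 5)/(3 + (2 - 1*(-3))) = -4/(3 + (2 + 3)) = -4/(3 + 5) = -4/8 = (⅛)*(-4) = -½ ≈ -0.50000)
7*u + 1/(k(3) + 5) = 7*(-½) + 1/(1 + 5) = -7/2 + 1/6 = -7/2 + ⅙ = -10/3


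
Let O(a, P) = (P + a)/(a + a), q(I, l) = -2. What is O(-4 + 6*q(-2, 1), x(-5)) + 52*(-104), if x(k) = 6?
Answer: -86523/16 ≈ -5407.7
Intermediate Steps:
O(a, P) = (P + a)/(2*a) (O(a, P) = (P + a)/((2*a)) = (P + a)*(1/(2*a)) = (P + a)/(2*a))
O(-4 + 6*q(-2, 1), x(-5)) + 52*(-104) = (6 + (-4 + 6*(-2)))/(2*(-4 + 6*(-2))) + 52*(-104) = (6 + (-4 - 12))/(2*(-4 - 12)) - 5408 = (½)*(6 - 16)/(-16) - 5408 = (½)*(-1/16)*(-10) - 5408 = 5/16 - 5408 = -86523/16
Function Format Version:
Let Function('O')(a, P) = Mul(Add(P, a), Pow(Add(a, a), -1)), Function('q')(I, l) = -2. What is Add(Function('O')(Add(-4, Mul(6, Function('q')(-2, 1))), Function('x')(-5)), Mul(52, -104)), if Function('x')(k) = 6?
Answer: Rational(-86523, 16) ≈ -5407.7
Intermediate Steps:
Function('O')(a, P) = Mul(Rational(1, 2), Pow(a, -1), Add(P, a)) (Function('O')(a, P) = Mul(Add(P, a), Pow(Mul(2, a), -1)) = Mul(Add(P, a), Mul(Rational(1, 2), Pow(a, -1))) = Mul(Rational(1, 2), Pow(a, -1), Add(P, a)))
Add(Function('O')(Add(-4, Mul(6, Function('q')(-2, 1))), Function('x')(-5)), Mul(52, -104)) = Add(Mul(Rational(1, 2), Pow(Add(-4, Mul(6, -2)), -1), Add(6, Add(-4, Mul(6, -2)))), Mul(52, -104)) = Add(Mul(Rational(1, 2), Pow(Add(-4, -12), -1), Add(6, Add(-4, -12))), -5408) = Add(Mul(Rational(1, 2), Pow(-16, -1), Add(6, -16)), -5408) = Add(Mul(Rational(1, 2), Rational(-1, 16), -10), -5408) = Add(Rational(5, 16), -5408) = Rational(-86523, 16)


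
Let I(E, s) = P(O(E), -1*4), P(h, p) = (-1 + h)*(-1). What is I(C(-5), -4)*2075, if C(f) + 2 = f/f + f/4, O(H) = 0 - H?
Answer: -10375/4 ≈ -2593.8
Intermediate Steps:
O(H) = -H
P(h, p) = 1 - h
C(f) = -1 + f/4 (C(f) = -2 + (f/f + f/4) = -2 + (1 + f*(¼)) = -2 + (1 + f/4) = -1 + f/4)
I(E, s) = 1 + E (I(E, s) = 1 - (-1)*E = 1 + E)
I(C(-5), -4)*2075 = (1 + (-1 + (¼)*(-5)))*2075 = (1 + (-1 - 5/4))*2075 = (1 - 9/4)*2075 = -5/4*2075 = -10375/4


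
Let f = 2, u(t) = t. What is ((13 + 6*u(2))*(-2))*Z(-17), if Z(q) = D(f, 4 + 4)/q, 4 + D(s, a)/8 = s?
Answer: -800/17 ≈ -47.059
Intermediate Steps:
D(s, a) = -32 + 8*s
Z(q) = -16/q (Z(q) = (-32 + 8*2)/q = (-32 + 16)/q = -16/q)
((13 + 6*u(2))*(-2))*Z(-17) = ((13 + 6*2)*(-2))*(-16/(-17)) = ((13 + 12)*(-2))*(-16*(-1/17)) = (25*(-2))*(16/17) = -50*16/17 = -800/17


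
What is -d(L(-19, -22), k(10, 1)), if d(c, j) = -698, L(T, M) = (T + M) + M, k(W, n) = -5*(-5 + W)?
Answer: 698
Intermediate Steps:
k(W, n) = 25 - 5*W
L(T, M) = T + 2*M (L(T, M) = (M + T) + M = T + 2*M)
-d(L(-19, -22), k(10, 1)) = -1*(-698) = 698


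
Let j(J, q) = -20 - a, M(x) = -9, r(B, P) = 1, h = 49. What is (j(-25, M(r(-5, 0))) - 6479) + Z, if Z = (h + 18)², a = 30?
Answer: -2040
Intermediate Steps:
j(J, q) = -50 (j(J, q) = -20 - 1*30 = -20 - 30 = -50)
Z = 4489 (Z = (49 + 18)² = 67² = 4489)
(j(-25, M(r(-5, 0))) - 6479) + Z = (-50 - 6479) + 4489 = -6529 + 4489 = -2040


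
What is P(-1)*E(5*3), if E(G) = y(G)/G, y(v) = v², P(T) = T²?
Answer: 15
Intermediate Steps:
E(G) = G (E(G) = G²/G = G)
P(-1)*E(5*3) = (-1)²*(5*3) = 1*15 = 15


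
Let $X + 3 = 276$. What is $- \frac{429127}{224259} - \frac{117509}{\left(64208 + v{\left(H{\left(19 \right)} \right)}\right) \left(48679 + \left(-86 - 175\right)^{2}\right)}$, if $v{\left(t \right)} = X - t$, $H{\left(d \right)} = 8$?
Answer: $- \frac{359060469415959}{187641153246400} \approx -1.9135$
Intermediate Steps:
$X = 273$ ($X = -3 + 276 = 273$)
$v{\left(t \right)} = 273 - t$
$- \frac{429127}{224259} - \frac{117509}{\left(64208 + v{\left(H{\left(19 \right)} \right)}\right) \left(48679 + \left(-86 - 175\right)^{2}\right)} = - \frac{429127}{224259} - \frac{117509}{\left(64208 + \left(273 - 8\right)\right) \left(48679 + \left(-86 - 175\right)^{2}\right)} = \left(-429127\right) \frac{1}{224259} - \frac{117509}{\left(64208 + \left(273 - 8\right)\right) \left(48679 + \left(-261\right)^{2}\right)} = - \frac{429127}{224259} - \frac{117509}{\left(64208 + 265\right) \left(48679 + 68121\right)} = - \frac{429127}{224259} - \frac{117509}{64473 \cdot 116800} = - \frac{429127}{224259} - \frac{117509}{7530446400} = - \frac{359060469415959}{187641153246400}$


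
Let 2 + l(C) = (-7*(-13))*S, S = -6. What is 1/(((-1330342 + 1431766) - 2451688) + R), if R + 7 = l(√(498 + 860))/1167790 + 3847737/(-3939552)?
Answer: -766761571680/1802098235085202901 ≈ -4.2548e-7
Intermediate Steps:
l(C) = -548 (l(C) = -2 - 7*(-13)*(-6) = -2 + 91*(-6) = -2 - 546 = -548)
R = -6116582279381/766761571680 (R = -7 + (-548/1167790 + 3847737/(-3939552)) = -7 + (-548*1/1167790 + 3847737*(-1/3939552)) = -7 + (-274/583895 - 1282579/1313184) = -7 - 749251277621/766761571680 = -6116582279381/766761571680 ≈ -7.9772)
1/(((-1330342 + 1431766) - 2451688) + R) = 1/(((-1330342 + 1431766) - 2451688) - 6116582279381/766761571680) = 1/((101424 - 2451688) - 6116582279381/766761571680) = 1/(-2350264 - 6116582279381/766761571680) = 1/(-1802098235085202901/766761571680) = -766761571680/1802098235085202901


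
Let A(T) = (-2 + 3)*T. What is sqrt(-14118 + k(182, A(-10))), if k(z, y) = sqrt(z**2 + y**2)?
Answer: sqrt(-14118 + 2*sqrt(8306)) ≈ 118.05*I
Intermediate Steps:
A(T) = T (A(T) = 1*T = T)
k(z, y) = sqrt(y**2 + z**2)
sqrt(-14118 + k(182, A(-10))) = sqrt(-14118 + sqrt((-10)**2 + 182**2)) = sqrt(-14118 + sqrt(100 + 33124)) = sqrt(-14118 + sqrt(33224)) = sqrt(-14118 + 2*sqrt(8306))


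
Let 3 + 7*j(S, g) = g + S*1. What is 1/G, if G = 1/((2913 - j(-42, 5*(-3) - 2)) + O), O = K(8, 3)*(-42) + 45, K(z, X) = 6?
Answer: 19004/7 ≈ 2714.9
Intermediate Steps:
j(S, g) = -3/7 + S/7 + g/7 (j(S, g) = -3/7 + (g + S*1)/7 = -3/7 + (g + S)/7 = -3/7 + (S + g)/7 = -3/7 + (S/7 + g/7) = -3/7 + S/7 + g/7)
O = -207 (O = 6*(-42) + 45 = -252 + 45 = -207)
G = 7/19004 (G = 1/((2913 - (-3/7 + (1/7)*(-42) + (5*(-3) - 2)/7)) - 207) = 1/((2913 - (-3/7 - 6 + (-15 - 2)/7)) - 207) = 1/((2913 - (-3/7 - 6 + (1/7)*(-17))) - 207) = 1/((2913 - (-3/7 - 6 - 17/7)) - 207) = 1/((2913 - 1*(-62/7)) - 207) = 1/((2913 + 62/7) - 207) = 1/(20453/7 - 207) = 1/(19004/7) = 7/19004 ≈ 0.00036834)
1/G = 1/(7/19004) = 19004/7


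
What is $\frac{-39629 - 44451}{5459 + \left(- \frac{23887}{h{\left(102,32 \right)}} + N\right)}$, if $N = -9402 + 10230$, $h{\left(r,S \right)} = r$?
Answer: $- \frac{8576160}{617387} \approx -13.891$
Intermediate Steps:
$N = 828$
$\frac{-39629 - 44451}{5459 + \left(- \frac{23887}{h{\left(102,32 \right)}} + N\right)} = \frac{-39629 - 44451}{5459 + \left(- \frac{23887}{102} + 828\right)} = - \frac{84080}{5459 + \left(\left(-23887\right) \frac{1}{102} + 828\right)} = - \frac{84080}{5459 + \left(- \frac{23887}{102} + 828\right)} = - \frac{84080}{5459 + \frac{60569}{102}} = - \frac{84080}{\frac{617387}{102}} = \left(-84080\right) \frac{102}{617387} = - \frac{8576160}{617387}$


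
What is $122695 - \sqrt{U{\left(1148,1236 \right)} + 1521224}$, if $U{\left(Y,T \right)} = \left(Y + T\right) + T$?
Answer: $122695 - 2 \sqrt{381211} \approx 1.2146 \cdot 10^{5}$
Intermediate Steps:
$U{\left(Y,T \right)} = Y + 2 T$ ($U{\left(Y,T \right)} = \left(T + Y\right) + T = Y + 2 T$)
$122695 - \sqrt{U{\left(1148,1236 \right)} + 1521224} = 122695 - \sqrt{\left(1148 + 2 \cdot 1236\right) + 1521224} = 122695 - \sqrt{\left(1148 + 2472\right) + 1521224} = 122695 - \sqrt{3620 + 1521224} = 122695 - \sqrt{1524844} = 122695 - 2 \sqrt{381211}$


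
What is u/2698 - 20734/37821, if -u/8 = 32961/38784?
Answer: -12973587977/23556907104 ≈ -0.55073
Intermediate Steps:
u = -10987/1616 (u = -263688/38784 = -8*10987/12928 = -10987/1616 ≈ -6.7989)
u/2698 - 20734/37821 = -10987/1616/2698 - 20734/37821 = -10987/1616*1/2698 - 20734*1/37821 = -10987/4359968 - 2962/5403 = -12973587977/23556907104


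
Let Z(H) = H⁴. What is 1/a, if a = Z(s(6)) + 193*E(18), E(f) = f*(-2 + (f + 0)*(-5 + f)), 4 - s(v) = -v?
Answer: 1/815968 ≈ 1.2255e-6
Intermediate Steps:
s(v) = 4 + v (s(v) = 4 - (-1)*v = 4 + v)
E(f) = f*(-2 + f*(-5 + f))
a = 815968 (a = (4 + 6)⁴ + 193*(18*(-2 + 18² - 5*18)) = 10⁴ + 193*(18*(-2 + 324 - 90)) = 10000 + 193*(18*232) = 10000 + 193*4176 = 10000 + 805968 = 815968)
1/a = 1/815968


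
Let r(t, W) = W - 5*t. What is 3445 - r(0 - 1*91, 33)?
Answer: 2957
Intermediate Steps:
3445 - r(0 - 1*91, 33) = 3445 - (33 - 5*(0 - 1*91)) = 3445 - (33 - 5*(0 - 91)) = 3445 - (33 - 5*(-91)) = 3445 - (33 + 455) = 3445 - 1*488 = 3445 - 488 = 2957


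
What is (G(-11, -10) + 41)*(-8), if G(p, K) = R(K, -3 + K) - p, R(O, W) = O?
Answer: -336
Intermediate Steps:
G(p, K) = K - p
(G(-11, -10) + 41)*(-8) = ((-10 - 1*(-11)) + 41)*(-8) = ((-10 + 11) + 41)*(-8) = (1 + 41)*(-8) = 42*(-8) = -336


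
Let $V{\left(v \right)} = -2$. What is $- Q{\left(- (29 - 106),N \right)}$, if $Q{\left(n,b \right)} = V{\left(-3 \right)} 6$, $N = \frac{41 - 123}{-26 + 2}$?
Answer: $12$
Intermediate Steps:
$N = \frac{41}{12}$ ($N = - \frac{82}{-24} = \left(-82\right) \left(- \frac{1}{24}\right) = \frac{41}{12} \approx 3.4167$)
$Q{\left(n,b \right)} = -12$ ($Q{\left(n,b \right)} = \left(-2\right) 6 = -12$)
$- Q{\left(- (29 - 106),N \right)} = \left(-1\right) \left(-12\right) = 12$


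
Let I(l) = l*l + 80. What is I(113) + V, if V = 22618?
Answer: 35467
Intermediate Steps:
I(l) = 80 + l² (I(l) = l² + 80 = 80 + l²)
I(113) + V = (80 + 113²) + 22618 = (80 + 12769) + 22618 = 12849 + 22618 = 35467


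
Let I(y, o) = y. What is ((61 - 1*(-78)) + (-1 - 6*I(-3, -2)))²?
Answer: 24336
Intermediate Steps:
((61 - 1*(-78)) + (-1 - 6*I(-3, -2)))² = ((61 - 1*(-78)) + (-1 - 6*(-3)))² = ((61 + 78) + (-1 + 18))² = (139 + 17)² = 156² = 24336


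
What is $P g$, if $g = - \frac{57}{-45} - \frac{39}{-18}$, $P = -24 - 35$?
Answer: $- \frac{6077}{30} \approx -202.57$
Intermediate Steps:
$P = -59$ ($P = -24 - 35 = -59$)
$g = \frac{103}{30}$ ($g = \left(-57\right) \left(- \frac{1}{45}\right) - - \frac{13}{6} = \frac{19}{15} + \frac{13}{6} = \frac{103}{30} \approx 3.4333$)
$P g = \left(-59\right) \frac{103}{30} = - \frac{6077}{30}$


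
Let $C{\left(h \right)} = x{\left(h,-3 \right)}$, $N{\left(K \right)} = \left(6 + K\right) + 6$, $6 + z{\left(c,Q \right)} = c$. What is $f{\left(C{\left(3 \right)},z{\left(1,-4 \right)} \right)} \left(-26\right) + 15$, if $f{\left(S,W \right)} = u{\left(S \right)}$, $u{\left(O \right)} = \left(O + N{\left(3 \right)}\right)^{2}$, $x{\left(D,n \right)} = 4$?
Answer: $-9371$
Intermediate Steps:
$z{\left(c,Q \right)} = -6 + c$
$N{\left(K \right)} = 12 + K$
$u{\left(O \right)} = \left(15 + O\right)^{2}$ ($u{\left(O \right)} = \left(O + \left(12 + 3\right)\right)^{2} = \left(O + 15\right)^{2} = \left(15 + O\right)^{2}$)
$C{\left(h \right)} = 4$
$f{\left(S,W \right)} = \left(15 + S\right)^{2}$
$f{\left(C{\left(3 \right)},z{\left(1,-4 \right)} \right)} \left(-26\right) + 15 = \left(15 + 4\right)^{2} \left(-26\right) + 15 = 19^{2} \left(-26\right) + 15 = 361 \left(-26\right) + 15 = -9386 + 15 = -9371$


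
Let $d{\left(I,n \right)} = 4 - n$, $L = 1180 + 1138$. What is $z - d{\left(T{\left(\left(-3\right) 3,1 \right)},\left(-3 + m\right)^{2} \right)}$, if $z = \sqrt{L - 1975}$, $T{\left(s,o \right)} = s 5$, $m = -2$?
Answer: $21 + 7 \sqrt{7} \approx 39.52$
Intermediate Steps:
$L = 2318$
$T{\left(s,o \right)} = 5 s$
$z = 7 \sqrt{7}$ ($z = \sqrt{2318 - 1975} = \sqrt{343} = 7 \sqrt{7} \approx 18.52$)
$z - d{\left(T{\left(\left(-3\right) 3,1 \right)},\left(-3 + m\right)^{2} \right)} = 7 \sqrt{7} - \left(4 - \left(-3 - 2\right)^{2}\right) = 7 \sqrt{7} - \left(4 - \left(-5\right)^{2}\right) = 7 \sqrt{7} - \left(4 - 25\right) = 7 \sqrt{7} - -21 = 7 \sqrt{7} + 21 = 21 + 7 \sqrt{7}$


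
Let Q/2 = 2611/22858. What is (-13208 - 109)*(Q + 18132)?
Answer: -2759725043763/11429 ≈ -2.4147e+8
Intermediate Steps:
Q = 2611/11429 (Q = 2*(2611/22858) = 2611/11429 ≈ 0.22845)
(-13208 - 109)*(Q + 18132) = (-13208 - 109)*(2611/11429 + 18132) = -13317*207233239/11429 = -2759725043763/11429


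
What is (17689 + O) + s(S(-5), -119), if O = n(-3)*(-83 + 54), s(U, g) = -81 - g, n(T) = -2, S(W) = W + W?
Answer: 17785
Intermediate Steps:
S(W) = 2*W
O = 58 (O = -2*(-83 + 54) = -2*(-29) = 58)
(17689 + O) + s(S(-5), -119) = (17689 + 58) + (-81 - 1*(-119)) = 17747 + (-81 + 119) = 17747 + 38 = 17785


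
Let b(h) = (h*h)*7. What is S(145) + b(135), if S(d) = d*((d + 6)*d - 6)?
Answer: 3301480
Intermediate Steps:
b(h) = 7*h² (b(h) = h²*7 = 7*h²)
S(d) = d*(-6 + d*(6 + d)) (S(d) = d*((6 + d)*d - 6) = d*(d*(6 + d) - 6) = d*(-6 + d*(6 + d)))
S(145) + b(135) = 145*(-6 + 145² + 6*145) + 7*135² = 145*(-6 + 21025 + 870) + 7*18225 = 145*21889 + 127575 = 3173905 + 127575 = 3301480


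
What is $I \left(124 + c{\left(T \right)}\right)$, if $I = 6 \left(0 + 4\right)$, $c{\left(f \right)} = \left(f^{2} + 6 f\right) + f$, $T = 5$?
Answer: $4416$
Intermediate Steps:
$c{\left(f \right)} = f^{2} + 7 f$
$I = 24$ ($I = 6 \cdot 4 = 24$)
$I \left(124 + c{\left(T \right)}\right) = 24 \left(124 + 5 \left(7 + 5\right)\right) = 24 \left(124 + 5 \cdot 12\right) = 24 \left(124 + 60\right) = 24 \cdot 184 = 4416$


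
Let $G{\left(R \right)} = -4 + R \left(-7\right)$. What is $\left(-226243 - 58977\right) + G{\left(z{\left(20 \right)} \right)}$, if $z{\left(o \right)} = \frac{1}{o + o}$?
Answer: $- \frac{11408967}{40} \approx -2.8522 \cdot 10^{5}$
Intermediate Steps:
$z{\left(o \right)} = \frac{1}{2 o}$
$G{\left(R \right)} = -4 - 7 R$
$\left(-226243 - 58977\right) + G{\left(z{\left(20 \right)} \right)} = \left(-226243 - 58977\right) - \left(4 + 7 \frac{1}{2 \cdot 20}\right) = -285220 - \left(4 + 7 \cdot \frac{1}{2} \cdot \frac{1}{20}\right) = -285220 - \frac{167}{40} = - \frac{11408967}{40}$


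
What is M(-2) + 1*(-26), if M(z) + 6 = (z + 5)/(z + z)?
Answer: -131/4 ≈ -32.750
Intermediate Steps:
M(z) = -6 + (5 + z)/(2*z) (M(z) = -6 + (z + 5)/(z + z) = -6 + (5 + z)/((2*z)) = -6 + (5 + z)*(1/(2*z)) = -6 + (5 + z)/(2*z))
M(-2) + 1*(-26) = (1/2)*(5 - 11*(-2))/(-2) + 1*(-26) = (1/2)*(-1/2)*(5 + 22) - 26 = (1/2)*(-1/2)*27 - 26 = -27/4 - 26 = -131/4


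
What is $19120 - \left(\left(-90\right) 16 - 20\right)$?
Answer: $20580$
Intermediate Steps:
$19120 - \left(\left(-90\right) 16 - 20\right) = 19120 - \left(-1440 - 20\right) = 19120 - -1460 = 19120 + 1460 = 20580$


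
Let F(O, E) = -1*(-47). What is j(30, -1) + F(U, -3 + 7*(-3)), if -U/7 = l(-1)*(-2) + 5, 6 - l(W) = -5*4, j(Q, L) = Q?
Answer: 77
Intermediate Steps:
l(W) = 26 (l(W) = 6 - (-5)*4 = 6 - 1*(-20) = 6 + 20 = 26)
U = 329 (U = -7*(26*(-2) + 5) = -7*(-52 + 5) = -7*(-47) = 329)
F(O, E) = 47
j(30, -1) + F(U, -3 + 7*(-3)) = 30 + 47 = 77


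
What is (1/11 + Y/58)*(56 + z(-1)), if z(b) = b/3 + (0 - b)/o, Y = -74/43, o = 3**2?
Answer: 140560/41151 ≈ 3.4157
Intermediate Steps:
o = 9
Y = -74/43 (Y = -74*1/43 = -74/43 ≈ -1.7209)
z(b) = 2*b/9 (z(b) = b/3 + (0 - b)/9 = b*(1/3) - b*(1/9) = b/3 - b/9 = 2*b/9)
(1/11 + Y/58)*(56 + z(-1)) = (1/11 - 74/43/58)*(56 + (2/9)*(-1)) = (1*(1/11) - 74/43*1/58)*(56 - 2/9) = (1/11 - 37/1247)*(502/9) = (840/13717)*(502/9) = 140560/41151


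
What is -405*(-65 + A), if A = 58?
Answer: 2835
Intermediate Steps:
-405*(-65 + A) = -405*(-65 + 58) = -405*(-7) = 2835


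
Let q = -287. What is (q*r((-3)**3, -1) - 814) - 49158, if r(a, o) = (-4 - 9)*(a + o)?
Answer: -154440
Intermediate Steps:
r(a, o) = -13*a - 13*o (r(a, o) = -13*(a + o) = -13*a - 13*o)
(q*r((-3)**3, -1) - 814) - 49158 = (-287*(-13*(-3)**3 - 13*(-1)) - 814) - 49158 = (-287*(-13*(-27) + 13) - 814) - 49158 = (-287*(351 + 13) - 814) - 49158 = (-287*364 - 814) - 49158 = (-104468 - 814) - 49158 = -105282 - 49158 = -154440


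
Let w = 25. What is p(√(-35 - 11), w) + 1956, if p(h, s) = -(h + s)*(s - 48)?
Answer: 2531 + 23*I*√46 ≈ 2531.0 + 155.99*I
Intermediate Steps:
p(h, s) = -(-48 + s)*(h + s) (p(h, s) = -(h + s)*(-48 + s) = -(-48 + s)*(h + s))
p(√(-35 - 11), w) + 1956 = (-1*25² + 48*√(-35 - 11) + 48*25 - 1*√(-35 - 11)*25) + 1956 = (-1*625 + 48*√(-46) + 1200 - 1*√(-46)*25) + 1956 = (-625 + 48*(I*√46) + 1200 - 1*I*√46*25) + 1956 = (-625 + 48*I*√46 + 1200 - 25*I*√46) + 1956 = (575 + 23*I*√46) + 1956 = 2531 + 23*I*√46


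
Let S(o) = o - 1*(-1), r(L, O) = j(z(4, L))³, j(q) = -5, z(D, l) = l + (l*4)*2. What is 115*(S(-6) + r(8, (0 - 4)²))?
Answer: -14950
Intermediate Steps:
z(D, l) = 9*l (z(D, l) = l + (4*l)*2 = l + 8*l = 9*l)
r(L, O) = -125 (r(L, O) = (-5)³ = -125)
S(o) = 1 + o (S(o) = o + 1 = 1 + o)
115*(S(-6) + r(8, (0 - 4)²)) = 115*((1 - 6) - 125) = 115*(-5 - 125) = 115*(-130) = -14950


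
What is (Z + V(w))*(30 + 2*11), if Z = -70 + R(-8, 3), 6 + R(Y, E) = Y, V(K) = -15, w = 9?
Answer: -5148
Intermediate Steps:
R(Y, E) = -6 + Y
Z = -84 (Z = -70 + (-6 - 8) = -70 - 14 = -84)
(Z + V(w))*(30 + 2*11) = (-84 - 15)*(30 + 2*11) = -99*(30 + 22) = -99*52 = -5148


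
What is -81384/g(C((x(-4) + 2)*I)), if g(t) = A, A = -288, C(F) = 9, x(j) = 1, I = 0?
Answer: 3391/12 ≈ 282.58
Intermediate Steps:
g(t) = -288
-81384/g(C((x(-4) + 2)*I)) = -81384/(-288) = -81384*(-1/288) = 3391/12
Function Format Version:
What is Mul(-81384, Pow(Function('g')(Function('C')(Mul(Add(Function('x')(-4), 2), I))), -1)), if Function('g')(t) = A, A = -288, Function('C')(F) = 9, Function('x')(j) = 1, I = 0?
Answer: Rational(3391, 12) ≈ 282.58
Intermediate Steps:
Function('g')(t) = -288
Mul(-81384, Pow(Function('g')(Function('C')(Mul(Add(Function('x')(-4), 2), I))), -1)) = Mul(-81384, Pow(-288, -1)) = Mul(-81384, Rational(-1, 288)) = Rational(3391, 12)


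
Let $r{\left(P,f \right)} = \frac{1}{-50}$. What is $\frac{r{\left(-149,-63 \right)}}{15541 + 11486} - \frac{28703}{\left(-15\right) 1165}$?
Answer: $\frac{517170421}{314864550} \approx 1.6425$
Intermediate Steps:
$r{\left(P,f \right)} = - \frac{1}{50}$
$\frac{r{\left(-149,-63 \right)}}{15541 + 11486} - \frac{28703}{\left(-15\right) 1165} = - \frac{1}{50 \left(15541 + 11486\right)} - \frac{28703}{\left(-15\right) 1165} = - \frac{1}{50 \cdot 27027} - \frac{28703}{-17475} = \left(- \frac{1}{50}\right) \frac{1}{27027} - - \frac{28703}{17475} = - \frac{1}{1351350} + \frac{28703}{17475} = \frac{517170421}{314864550}$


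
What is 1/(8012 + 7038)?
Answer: 1/15050 ≈ 6.6445e-5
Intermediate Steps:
1/(8012 + 7038) = 1/15050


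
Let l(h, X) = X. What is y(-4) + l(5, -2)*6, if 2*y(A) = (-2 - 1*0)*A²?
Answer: -28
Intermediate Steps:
y(A) = -A² (y(A) = ((-2 - 1*0)*A²)/2 = ((-2 + 0)*A²)/2 = (-2*A²)/2 = -A²)
y(-4) + l(5, -2)*6 = -1*(-4)² - 2*6 = -1*16 - 12 = -16 - 12 = -28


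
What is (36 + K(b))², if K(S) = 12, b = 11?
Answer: 2304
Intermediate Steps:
(36 + K(b))² = (36 + 12)² = 48² = 2304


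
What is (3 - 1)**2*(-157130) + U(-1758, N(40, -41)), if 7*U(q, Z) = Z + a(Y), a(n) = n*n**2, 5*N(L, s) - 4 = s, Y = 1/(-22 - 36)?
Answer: -613160002507/975560 ≈ -6.2852e+5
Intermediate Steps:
Y = -1/58 (Y = 1/(-58) = -1/58 ≈ -0.017241)
N(L, s) = 4/5 + s/5
a(n) = n**3
U(q, Z) = -1/1365784 + Z/7 (U(q, Z) = (Z + (-1/58)**3)/7 = (Z - 1/195112)/7 = (-1/195112 + Z)/7 = -1/1365784 + Z/7)
(3 - 1)**2*(-157130) + U(-1758, N(40, -41)) = (3 - 1)**2*(-157130) + (-1/1365784 + (4/5 + (1/5)*(-41))/7) = 2**2*(-157130) + (-1/1365784 + (4/5 - 41/5)/7) = 4*(-157130) + (-1/1365784 + (1/7)*(-37/5)) = -628520 + (-1/1365784 - 37/35) = -628520 - 1031307/975560 = -613160002507/975560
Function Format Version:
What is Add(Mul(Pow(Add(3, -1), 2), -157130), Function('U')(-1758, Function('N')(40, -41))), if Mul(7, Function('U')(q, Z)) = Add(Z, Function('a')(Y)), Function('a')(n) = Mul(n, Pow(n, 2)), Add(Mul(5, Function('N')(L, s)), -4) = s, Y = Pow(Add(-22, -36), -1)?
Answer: Rational(-613160002507, 975560) ≈ -6.2852e+5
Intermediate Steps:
Y = Rational(-1, 58) (Y = Pow(-58, -1) = Rational(-1, 58) ≈ -0.017241)
Function('N')(L, s) = Add(Rational(4, 5), Mul(Rational(1, 5), s))
Function('a')(n) = Pow(n, 3)
Function('U')(q, Z) = Add(Rational(-1, 1365784), Mul(Rational(1, 7), Z)) (Function('U')(q, Z) = Mul(Rational(1, 7), Add(Z, Pow(Rational(-1, 58), 3))) = Mul(Rational(1, 7), Add(Z, Rational(-1, 195112))) = Mul(Rational(1, 7), Add(Rational(-1, 195112), Z)) = Add(Rational(-1, 1365784), Mul(Rational(1, 7), Z)))
Add(Mul(Pow(Add(3, -1), 2), -157130), Function('U')(-1758, Function('N')(40, -41))) = Add(Mul(Pow(Add(3, -1), 2), -157130), Add(Rational(-1, 1365784), Mul(Rational(1, 7), Add(Rational(4, 5), Mul(Rational(1, 5), -41))))) = Add(Mul(Pow(2, 2), -157130), Add(Rational(-1, 1365784), Mul(Rational(1, 7), Add(Rational(4, 5), Rational(-41, 5))))) = Add(Mul(4, -157130), Add(Rational(-1, 1365784), Mul(Rational(1, 7), Rational(-37, 5)))) = Add(-628520, Add(Rational(-1, 1365784), Rational(-37, 35))) = Add(-628520, Rational(-1031307, 975560)) = Rational(-613160002507, 975560)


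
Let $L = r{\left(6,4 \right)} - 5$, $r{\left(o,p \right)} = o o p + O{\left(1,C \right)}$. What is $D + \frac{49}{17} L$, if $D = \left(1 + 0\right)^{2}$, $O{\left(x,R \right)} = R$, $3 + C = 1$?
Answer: $\frac{6730}{17} \approx 395.88$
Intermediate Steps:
$C = -2$ ($C = -3 + 1 = -2$)
$r{\left(o,p \right)} = -2 + p o^{2}$ ($r{\left(o,p \right)} = o o p - 2 = o^{2} p - 2 = p o^{2} - 2 = -2 + p o^{2}$)
$D = 1$ ($D = 1^{2} = 1$)
$L = 137$ ($L = \left(-2 + 4 \cdot 6^{2}\right) - 5 = \left(-2 + 4 \cdot 36\right) - 5 = \left(-2 + 144\right) - 5 = 142 - 5 = 137$)
$D + \frac{49}{17} L = 1 + \frac{49}{17} \cdot 137 = 1 + \frac{6713}{17} = \frac{6730}{17}$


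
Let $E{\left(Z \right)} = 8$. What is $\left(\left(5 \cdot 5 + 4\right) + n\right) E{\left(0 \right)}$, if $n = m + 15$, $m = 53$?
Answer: $776$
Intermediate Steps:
$n = 68$ ($n = 53 + 15 = 68$)
$\left(\left(5 \cdot 5 + 4\right) + n\right) E{\left(0 \right)} = \left(\left(5 \cdot 5 + 4\right) + 68\right) 8 = \left(\left(25 + 4\right) + 68\right) 8 = \left(29 + 68\right) 8 = 97 \cdot 8 = 776$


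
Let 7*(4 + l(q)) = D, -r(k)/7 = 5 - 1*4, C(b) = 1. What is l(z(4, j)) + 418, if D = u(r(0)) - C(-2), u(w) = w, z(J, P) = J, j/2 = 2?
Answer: 2890/7 ≈ 412.86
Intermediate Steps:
j = 4 (j = 2*2 = 4)
r(k) = -7 (r(k) = -7*(5 - 1*4) = -7*(5 - 4) = -7*1 = -7)
D = -8 (D = -7 - 1*1 = -7 - 1 = -8)
l(q) = -36/7 (l(q) = -4 + (1/7)*(-8) = -4 - 8/7 = -36/7)
l(z(4, j)) + 418 = -36/7 + 418 = 2890/7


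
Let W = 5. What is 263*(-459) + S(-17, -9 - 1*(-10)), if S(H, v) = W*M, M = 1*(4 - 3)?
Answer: -120712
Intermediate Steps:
M = 1 (M = 1*1 = 1)
S(H, v) = 5 (S(H, v) = 5*1 = 5)
263*(-459) + S(-17, -9 - 1*(-10)) = 263*(-459) + 5 = -120717 + 5 = -120712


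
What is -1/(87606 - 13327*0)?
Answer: -1/87606 ≈ -1.1415e-5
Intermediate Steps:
-1/(87606 - 13327*0) = -1/(87606 + 0) = -1/87606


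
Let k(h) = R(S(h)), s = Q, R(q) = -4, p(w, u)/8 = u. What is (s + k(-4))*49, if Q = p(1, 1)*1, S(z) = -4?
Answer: 196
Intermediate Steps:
p(w, u) = 8*u
Q = 8 (Q = (8*1)*1 = 8*1 = 8)
s = 8
k(h) = -4
(s + k(-4))*49 = (8 - 4)*49 = 4*49 = 196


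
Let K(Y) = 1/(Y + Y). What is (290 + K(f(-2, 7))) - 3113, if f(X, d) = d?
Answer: -39521/14 ≈ -2822.9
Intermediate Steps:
K(Y) = 1/(2*Y)
(290 + K(f(-2, 7))) - 3113 = (290 + (1/2)/7) - 3113 = (290 + (1/2)*(1/7)) - 3113 = (290 + 1/14) - 3113 = 4061/14 - 3113 = -39521/14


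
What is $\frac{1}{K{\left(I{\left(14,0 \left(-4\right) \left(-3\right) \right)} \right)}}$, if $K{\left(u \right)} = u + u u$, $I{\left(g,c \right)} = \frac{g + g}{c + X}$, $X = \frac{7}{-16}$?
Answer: $\frac{1}{4032} \approx 0.00024802$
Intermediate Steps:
$X = - \frac{7}{16}$ ($X = 7 \left(- \frac{1}{16}\right) = - \frac{7}{16} \approx -0.4375$)
$I{\left(g,c \right)} = \frac{2 g}{- \frac{7}{16} + c}$ ($I{\left(g,c \right)} = \frac{g + g}{c - \frac{7}{16}} = \frac{2 g}{- \frac{7}{16} + c}$)
$K{\left(u \right)} = u + u^{2}$
$\frac{1}{K{\left(I{\left(14,0 \left(-4\right) \left(-3\right) \right)} \right)}} = \frac{1}{32 \cdot 14 \frac{1}{-7 + 16 \cdot 0 \left(-4\right) \left(-3\right)} \left(1 + 32 \cdot 14 \frac{1}{-7 + 16 \cdot 0 \left(-4\right) \left(-3\right)}\right)} = \frac{1}{32 \cdot 14 \frac{1}{-7 + 16 \cdot 0 \left(-3\right)} \left(1 + 32 \cdot 14 \frac{1}{-7 + 16 \cdot 0 \left(-3\right)}\right)} = \frac{1}{32 \cdot 14 \frac{1}{-7 + 16 \cdot 0} \left(1 + 32 \cdot 14 \frac{1}{-7 + 16 \cdot 0}\right)} = \frac{1}{32 \cdot 14 \frac{1}{-7 + 0} \left(1 + 32 \cdot 14 \frac{1}{-7 + 0}\right)} = \frac{1}{32 \cdot 14 \frac{1}{-7} \left(1 + 32 \cdot 14 \frac{1}{-7}\right)} = \frac{1}{32 \cdot 14 \left(- \frac{1}{7}\right) \left(1 + 32 \cdot 14 \left(- \frac{1}{7}\right)\right)} = \frac{1}{\left(-64\right) \left(1 - 64\right)} = \frac{1}{\left(-64\right) \left(-63\right)} = \frac{1}{4032}$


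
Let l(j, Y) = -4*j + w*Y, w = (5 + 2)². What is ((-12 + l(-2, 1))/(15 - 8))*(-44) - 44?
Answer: -2288/7 ≈ -326.86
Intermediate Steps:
w = 49 (w = 7² = 49)
l(j, Y) = -4*j + 49*Y
((-12 + l(-2, 1))/(15 - 8))*(-44) - 44 = ((-12 + (-4*(-2) + 49*1))/(15 - 8))*(-44) - 44 = ((-12 + (8 + 49))/7)*(-44) - 44 = ((-12 + 57)*(⅐))*(-44) - 44 = (45*(⅐))*(-44) - 44 = (45/7)*(-44) - 44 = -1980/7 - 44 = -2288/7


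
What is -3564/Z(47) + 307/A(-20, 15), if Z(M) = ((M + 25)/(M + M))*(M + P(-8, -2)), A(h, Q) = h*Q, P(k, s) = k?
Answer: -469291/3900 ≈ -120.33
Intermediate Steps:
A(h, Q) = Q*h
Z(M) = (-8 + M)*(25 + M)/(2*M) (Z(M) = ((M + 25)/(M + M))*(M - 8) = ((25 + M)/((2*M)))*(-8 + M) = ((25 + M)*(1/(2*M)))*(-8 + M) = ((25 + M)/(2*M))*(-8 + M) = (-8 + M)*(25 + M)/(2*M))
-3564/Z(47) + 307/A(-20, 15) = -3564*94/(-200 + 47*(17 + 47)) + 307/((15*(-20))) = -3564*94/(-200 + 47*64) + 307/(-300) = -3564*94/(-200 + 3008) + 307*(-1/300) = -3564/((½)*(1/47)*2808) - 307/300 = -3564/1404/47 - 307/300 = -3564*47/1404 - 307/300 = -1551/13 - 307/300 = -469291/3900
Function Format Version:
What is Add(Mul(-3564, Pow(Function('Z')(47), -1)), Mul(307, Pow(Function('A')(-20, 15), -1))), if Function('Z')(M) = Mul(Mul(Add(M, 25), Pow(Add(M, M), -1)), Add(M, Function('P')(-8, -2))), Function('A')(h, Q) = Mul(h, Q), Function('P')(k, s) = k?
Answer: Rational(-469291, 3900) ≈ -120.33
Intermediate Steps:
Function('A')(h, Q) = Mul(Q, h)
Function('Z')(M) = Mul(Rational(1, 2), Pow(M, -1), Add(-8, M), Add(25, M)) (Function('Z')(M) = Mul(Mul(Add(M, 25), Pow(Add(M, M), -1)), Add(M, -8)) = Mul(Mul(Add(25, M), Pow(Mul(2, M), -1)), Add(-8, M)) = Mul(Mul(Add(25, M), Mul(Rational(1, 2), Pow(M, -1))), Add(-8, M)) = Mul(Mul(Rational(1, 2), Pow(M, -1), Add(25, M)), Add(-8, M)) = Mul(Rational(1, 2), Pow(M, -1), Add(-8, M), Add(25, M)))
Add(Mul(-3564, Pow(Function('Z')(47), -1)), Mul(307, Pow(Function('A')(-20, 15), -1))) = Add(Mul(-3564, Pow(Mul(Rational(1, 2), Pow(47, -1), Add(-200, Mul(47, Add(17, 47)))), -1)), Mul(307, Pow(Mul(15, -20), -1))) = Add(Mul(-3564, Pow(Mul(Rational(1, 2), Rational(1, 47), Add(-200, Mul(47, 64))), -1)), Mul(307, Pow(-300, -1))) = Add(Mul(-3564, Pow(Mul(Rational(1, 2), Rational(1, 47), Add(-200, 3008)), -1)), Mul(307, Rational(-1, 300))) = Add(Mul(-3564, Pow(Mul(Rational(1, 2), Rational(1, 47), 2808), -1)), Rational(-307, 300)) = Add(Mul(-3564, Pow(Rational(1404, 47), -1)), Rational(-307, 300)) = Add(Mul(-3564, Rational(47, 1404)), Rational(-307, 300)) = Add(Rational(-1551, 13), Rational(-307, 300)) = Rational(-469291, 3900)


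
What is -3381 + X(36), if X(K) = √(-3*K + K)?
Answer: -3381 + 6*I*√2 ≈ -3381.0 + 8.4853*I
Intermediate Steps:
X(K) = √2*√(-K) (X(K) = √(-2*K) = √2*√(-K))
-3381 + X(36) = -3381 + √2*√(-1*36) = -3381 + √2*√(-36) = -3381 + √2*(6*I) = -3381 + 6*I*√2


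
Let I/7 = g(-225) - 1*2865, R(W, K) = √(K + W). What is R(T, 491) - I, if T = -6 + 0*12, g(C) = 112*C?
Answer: 196455 + √485 ≈ 1.9648e+5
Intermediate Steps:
T = -6 (T = -6 + 0 = -6)
I = -196455 (I = 7*(112*(-225) - 1*2865) = 7*(-25200 - 2865) = 7*(-28065) = -196455)
R(T, 491) - I = √(491 - 6) - 1*(-196455) = √485 + 196455 = 196455 + √485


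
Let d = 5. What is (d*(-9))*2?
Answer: -90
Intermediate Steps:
(d*(-9))*2 = (5*(-9))*2 = -45*2 = -90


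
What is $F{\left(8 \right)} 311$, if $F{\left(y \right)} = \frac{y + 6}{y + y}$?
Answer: $\frac{2177}{8} \approx 272.13$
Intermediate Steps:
$F{\left(y \right)} = \frac{6 + y}{2 y}$
$F{\left(8 \right)} 311 = \frac{6 + 8}{2 \cdot 8} \cdot 311 = \frac{1}{2} \cdot \frac{1}{8} \cdot 14 \cdot 311 = \frac{7}{8} \cdot 311 = \frac{2177}{8}$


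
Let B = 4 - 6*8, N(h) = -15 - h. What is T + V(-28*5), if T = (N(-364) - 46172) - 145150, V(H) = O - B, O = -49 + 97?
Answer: -190881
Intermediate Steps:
O = 48
B = -44 (B = 4 - 48 = -44)
V(H) = 92 (V(H) = 48 - 1*(-44) = 48 + 44 = 92)
T = -190973 (T = ((-15 - 1*(-364)) - 46172) - 145150 = ((-15 + 364) - 46172) - 145150 = (349 - 46172) - 145150 = -45823 - 145150 = -190973)
T + V(-28*5) = -190973 + 92 = -190881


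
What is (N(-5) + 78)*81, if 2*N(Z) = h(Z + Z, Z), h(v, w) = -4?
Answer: 6156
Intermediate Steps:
N(Z) = -2 (N(Z) = (½)*(-4) = -2)
(N(-5) + 78)*81 = (-2 + 78)*81 = 76*81 = 6156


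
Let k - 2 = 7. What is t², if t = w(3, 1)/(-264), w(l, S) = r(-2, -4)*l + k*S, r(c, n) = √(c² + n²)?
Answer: 29/7744 + 3*√5/1936 ≈ 0.0072098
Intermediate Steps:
k = 9 (k = 2 + 7 = 9)
w(l, S) = 9*S + 2*l*√5 (w(l, S) = √((-2)² + (-4)²)*l + 9*S = √(4 + 16)*l + 9*S = √20*l + 9*S = (2*√5)*l + 9*S = 2*l*√5 + 9*S = 9*S + 2*l*√5)
t = -3/88 - √5/44 (t = (9*1 + 2*3*√5)/(-264) = (9 + 6*√5)*(-1/264) = -3/88 - √5/44 ≈ -0.084911)
t² = (-3/88 - √5/44)²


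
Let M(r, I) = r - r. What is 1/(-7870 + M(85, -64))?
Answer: -1/7870 ≈ -0.00012706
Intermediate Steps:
M(r, I) = 0
1/(-7870 + M(85, -64)) = 1/(-7870 + 0) = 1/(-7870) = -1/7870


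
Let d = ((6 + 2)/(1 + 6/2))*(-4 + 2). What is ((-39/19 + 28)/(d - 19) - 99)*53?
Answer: -2319068/437 ≈ -5306.8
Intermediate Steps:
d = -4 (d = (8/(1 + 6*(1/2)))*(-2) = (8/(1 + 3))*(-2) = (8/4)*(-2) = (8*(1/4))*(-2) = 2*(-2) = -4)
((-39/19 + 28)/(d - 19) - 99)*53 = ((-39/19 + 28)/(-4 - 19) - 99)*53 = ((-39*1/19 + 28)/(-23) - 99)*53 = ((-39/19 + 28)*(-1/23) - 99)*53 = ((493/19)*(-1/23) - 99)*53 = (-493/437 - 99)*53 = -43756/437*53 = -2319068/437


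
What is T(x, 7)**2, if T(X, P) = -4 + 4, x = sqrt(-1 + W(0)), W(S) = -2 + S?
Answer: 0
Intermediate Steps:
x = I*sqrt(3) (x = sqrt(-1 + (-2 + 0)) = sqrt(-1 - 2) = sqrt(-3) = I*sqrt(3) ≈ 1.732*I)
T(X, P) = 0
T(x, 7)**2 = 0**2 = 0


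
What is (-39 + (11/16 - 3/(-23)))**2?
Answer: 197430601/135424 ≈ 1457.9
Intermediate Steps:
(-39 + (11/16 - 3/(-23)))**2 = (-39 + (11*(1/16) - 3*(-1/23)))**2 = (-39 + (11/16 + 3/23))**2 = (-39 + 301/368)**2 = (-14051/368)**2 = 197430601/135424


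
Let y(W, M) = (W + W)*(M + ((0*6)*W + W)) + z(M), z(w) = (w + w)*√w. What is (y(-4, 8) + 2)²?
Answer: 2948 - 1920*√2 ≈ 232.71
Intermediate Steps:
z(w) = 2*w^(3/2) (z(w) = (2*w)*√w = 2*w^(3/2))
y(W, M) = 2*M^(3/2) + 2*W*(M + W) (y(W, M) = (W + W)*(M + ((0*6)*W + W)) + 2*M^(3/2) = (2*W)*(M + (0*W + W)) + 2*M^(3/2) = (2*W)*(M + (0 + W)) + 2*M^(3/2) = (2*W)*(M + W) + 2*M^(3/2) = 2*W*(M + W) + 2*M^(3/2) = 2*M^(3/2) + 2*W*(M + W))
(y(-4, 8) + 2)² = ((2*8^(3/2) + 2*(-4)² + 2*8*(-4)) + 2)² = ((2*(16*√2) + 2*16 - 64) + 2)² = ((32*√2 + 32 - 64) + 2)² = ((-32 + 32*√2) + 2)² = (-30 + 32*√2)²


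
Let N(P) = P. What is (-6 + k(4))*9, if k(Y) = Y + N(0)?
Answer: -18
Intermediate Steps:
k(Y) = Y (k(Y) = Y + 0 = Y)
(-6 + k(4))*9 = (-6 + 4)*9 = -2*9 = -18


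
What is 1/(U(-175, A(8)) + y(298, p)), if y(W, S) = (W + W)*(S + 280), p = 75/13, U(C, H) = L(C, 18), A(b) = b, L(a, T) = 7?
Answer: 13/2214231 ≈ 5.8711e-6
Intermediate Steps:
U(C, H) = 7
p = 75/13 (p = 75*(1/13) = 75/13 ≈ 5.7692)
y(W, S) = 2*W*(280 + S) (y(W, S) = (2*W)*(280 + S) = 2*W*(280 + S))
1/(U(-175, A(8)) + y(298, p)) = 1/(7 + 2*298*(280 + 75/13)) = 1/(7 + 2*298*(3715/13)) = 1/(7 + 2214140/13) = 1/(2214231/13) = 13/2214231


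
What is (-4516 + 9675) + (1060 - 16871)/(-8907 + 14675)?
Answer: 29741301/5768 ≈ 5156.3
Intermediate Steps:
(-4516 + 9675) + (1060 - 16871)/(-8907 + 14675) = 5159 - 15811/5768 = 29741301/5768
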